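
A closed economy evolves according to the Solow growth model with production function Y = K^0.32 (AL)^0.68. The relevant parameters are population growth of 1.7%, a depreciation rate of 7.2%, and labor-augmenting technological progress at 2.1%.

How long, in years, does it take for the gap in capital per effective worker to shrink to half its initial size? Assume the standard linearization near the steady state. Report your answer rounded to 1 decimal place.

Near the steady state the convergence rate is λ = (1 − α)(n + g + δ).
λ = (1 − 0.32) × 0.110 = 0.68 × 0.110 = 0.0748
Half-life = ln 2 / λ = 0.6931 / 0.0748 ≈ 9.27 years

t_½ ≈ 9.3 years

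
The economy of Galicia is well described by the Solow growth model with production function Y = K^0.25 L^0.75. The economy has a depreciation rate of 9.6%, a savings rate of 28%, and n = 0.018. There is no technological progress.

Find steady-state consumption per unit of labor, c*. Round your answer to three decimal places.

Steady state requires s·f(k) = (n + δ)·k, i.e. s·k^α = (n + δ)·k.
Dividing both sides by k: k^(1−α) = s / (n + δ).
k^0.75 = 0.28 / (0.018 + 0.096) = 0.28 / 0.114 = 2.4561
k* = 2.4561^(1/0.75) ≈ 3.3138
y* = (k*)^α = 3.3138^0.25 ≈ 1.3492
c* = (1 − s)·y* = (1 − 0.28) × 1.3492 ≈ 0.9714

c* ≈ 0.971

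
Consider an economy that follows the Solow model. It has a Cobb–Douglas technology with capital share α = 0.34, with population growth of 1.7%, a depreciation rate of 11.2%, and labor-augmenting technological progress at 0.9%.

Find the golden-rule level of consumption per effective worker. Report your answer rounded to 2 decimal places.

c_gold ≈ 1.05

At the golden rule, f'(k) = n + g + δ, so α·k^(α−1) = n + g + δ and k_gold = (α/(n + g + δ))^(1/(1−α)).
k_gold = (0.34/0.138)^(1/0.66) = 2.4638^1.5152 ≈ 3.9207
c_gold = f(k_gold) − (n + g + δ)·k_gold = 1.5913 − 0.138×3.9207 ≈ 1.0502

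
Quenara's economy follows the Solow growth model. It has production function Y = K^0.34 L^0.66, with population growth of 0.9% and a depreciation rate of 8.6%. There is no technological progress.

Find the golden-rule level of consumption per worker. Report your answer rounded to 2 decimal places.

At the golden rule, f'(k) = n + δ, so α·k^(α−1) = n + δ and k_gold = (α/(n + δ))^(1/(1−α)).
k_gold = (0.34/0.095)^(1/0.66) = 3.5789^1.5152 ≈ 6.9031
c_gold = f(k_gold) − (n + δ)·k_gold = 1.9287 − 0.095×6.9031 ≈ 1.2729

c_gold ≈ 1.27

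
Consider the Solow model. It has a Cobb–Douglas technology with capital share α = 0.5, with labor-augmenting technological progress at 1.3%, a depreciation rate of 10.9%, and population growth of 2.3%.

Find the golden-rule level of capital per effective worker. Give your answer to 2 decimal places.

The golden rule sets f'(k) = n + g + δ, i.e. α·k^(α−1) = n + g + δ.
So k^(1−α) = α / (n + g + δ) = 0.5 / 0.145 = 3.4483.
k_gold = 3.4483^(1/0.5) ≈ 11.8908

k_gold ≈ 11.89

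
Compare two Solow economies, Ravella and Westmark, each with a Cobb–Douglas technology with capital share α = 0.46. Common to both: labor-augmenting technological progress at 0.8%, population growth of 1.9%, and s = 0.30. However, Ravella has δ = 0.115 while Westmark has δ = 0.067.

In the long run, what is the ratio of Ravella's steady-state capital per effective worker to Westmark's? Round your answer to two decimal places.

Steady-state k* = [s/(n + g + δ)]^(1/(1−α)), so the ratio is [ (s_R/(n + g + δ)_R) / (s_W/(n + g + δ)_W) ]^1.8519.
s_R/(n + g + δ)_R = 0.30/0.142 = 2.1127; s_W/(n + g + δ)_W = 0.30/0.094 = 3.1915.
Ratio = (2.1127/3.1915)^1.8519 = 0.6620^1.8519 ≈ 0.4659

ratio ≈ 0.47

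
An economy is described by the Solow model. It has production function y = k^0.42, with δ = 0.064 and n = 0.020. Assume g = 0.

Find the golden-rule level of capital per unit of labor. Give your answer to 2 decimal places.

k_gold ≈ 16.04

The golden rule sets f'(k) = n + δ, i.e. α·k^(α−1) = n + δ.
So k^(1−α) = α / (n + δ) = 0.42 / 0.084 = 5.0000.
k_gold = 5.0000^(1/0.58) ≈ 16.0369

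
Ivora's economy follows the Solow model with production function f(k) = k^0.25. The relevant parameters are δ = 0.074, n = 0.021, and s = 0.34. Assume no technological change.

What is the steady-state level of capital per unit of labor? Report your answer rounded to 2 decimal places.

Steady state requires s·f(k) = (n + δ)·k, i.e. s·k^α = (n + δ)·k.
Rearranging, k^(1−α) = s / (n + δ).
k^0.75 = 0.34 / (0.021 + 0.074) = 0.34 / 0.095 = 3.5789
k* = 3.5789^(1/0.75) ≈ 5.4744

k* = 5.47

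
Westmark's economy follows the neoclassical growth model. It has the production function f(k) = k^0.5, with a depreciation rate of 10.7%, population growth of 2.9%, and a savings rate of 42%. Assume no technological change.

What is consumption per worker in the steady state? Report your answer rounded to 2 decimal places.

Steady state requires s·f(k) = (n + δ)·k, i.e. s·k^α = (n + δ)·k.
Rearranging, k^(1−α) = s / (n + δ).
k^0.5 = 0.42 / (0.029 + 0.107) = 0.42 / 0.136 = 3.0882
k* = 3.0882^(1/0.5) ≈ 9.5370
y* = (k*)^α = 9.5370^0.5 ≈ 3.0882
c* = (1 − s)·y* = (1 − 0.42) × 3.0882 ≈ 1.7912

c* = 1.79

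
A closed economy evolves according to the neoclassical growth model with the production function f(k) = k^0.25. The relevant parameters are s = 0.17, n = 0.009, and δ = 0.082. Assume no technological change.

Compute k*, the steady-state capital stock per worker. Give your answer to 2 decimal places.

Steady state requires s·f(k) = (n + δ)·k, i.e. s·k^α = (n + δ)·k.
Rearranging, k^(1−α) = s / (n + δ).
k^0.75 = 0.17 / (0.009 + 0.082) = 0.17 / 0.091 = 1.8681
k* = 1.8681^(1/0.75) ≈ 2.3007

k* ≈ 2.30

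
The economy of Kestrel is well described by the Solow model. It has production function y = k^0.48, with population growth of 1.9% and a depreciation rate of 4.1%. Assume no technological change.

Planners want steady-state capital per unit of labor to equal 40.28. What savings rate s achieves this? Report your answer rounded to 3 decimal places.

s ≈ 0.410

At the steady state, Δk = 0, so s·k^α = (n + δ)·k.
So s / (n + δ) = (k*)^(1−α) = 40.28^0.52 = 6.8336.
Therefore s = 6.8336 × (n + δ) = 6.8336 × 0.060 = 0.4100.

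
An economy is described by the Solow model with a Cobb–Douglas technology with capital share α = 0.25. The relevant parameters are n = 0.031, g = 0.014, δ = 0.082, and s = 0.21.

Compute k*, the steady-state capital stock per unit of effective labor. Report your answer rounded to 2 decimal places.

Steady state requires s·f(k) = (n + g + δ)·k, i.e. s·k^α = (n + g + δ)·k.
Rearranging, k^(1−α) = s / (n + g + δ).
k^0.75 = 0.21 / (0.031 + 0.014 + 0.082) = 0.21 / 0.127 = 1.6535
k* = 1.6535^(1/0.75) ≈ 1.9553

k* = 1.96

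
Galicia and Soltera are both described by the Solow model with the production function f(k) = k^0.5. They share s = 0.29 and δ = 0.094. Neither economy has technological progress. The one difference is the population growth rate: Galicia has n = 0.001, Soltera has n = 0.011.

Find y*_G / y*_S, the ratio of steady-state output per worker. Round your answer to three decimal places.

Steady-state y* = [s/(n + δ)]^(α/(1−α)), so the ratio is [ (s_G/(n + δ)_G) / (s_S/(n + δ)_S) ]^1.
s_G/(n + δ)_G = 0.29/0.095 = 3.0526; s_S/(n + δ)_S = 0.29/0.105 = 2.7619.
Ratio = (3.0526/2.7619)^1 = 1.1053^1 ≈ 1.1053

ratio ≈ 1.105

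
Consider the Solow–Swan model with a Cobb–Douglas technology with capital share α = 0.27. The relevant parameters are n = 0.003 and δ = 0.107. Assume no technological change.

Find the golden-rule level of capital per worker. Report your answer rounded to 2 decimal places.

The golden rule sets f'(k) = n + δ, i.e. α·k^(α−1) = n + δ.
So k^(1−α) = α / (n + δ) = 0.27 / 0.110 = 2.4545.
k_gold = 2.4545^(1/0.73) ≈ 3.4213

k_gold ≈ 3.42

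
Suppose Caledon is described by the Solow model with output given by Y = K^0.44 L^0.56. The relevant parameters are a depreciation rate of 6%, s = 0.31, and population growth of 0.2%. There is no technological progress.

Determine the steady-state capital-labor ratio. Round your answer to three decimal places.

Steady state requires s·f(k) = (n + δ)·k, i.e. s·k^α = (n + δ)·k.
Rearranging, k^(1−α) = s / (n + δ).
k^0.56 = 0.31 / (0.002 + 0.060) = 0.31 / 0.062 = 5.0000
k* = 5.0000^(1/0.56) ≈ 17.7076

k* ≈ 17.708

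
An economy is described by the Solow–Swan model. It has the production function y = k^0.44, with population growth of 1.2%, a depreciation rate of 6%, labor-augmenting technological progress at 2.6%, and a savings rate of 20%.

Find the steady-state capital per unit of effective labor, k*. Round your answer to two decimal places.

At the steady state, Δk = 0, so s·k^α = (n + g + δ)·k.
Rearranging, k^(1−α) = s / (n + g + δ).
k^0.56 = 0.20 / (0.012 + 0.026 + 0.060) = 0.20 / 0.098 = 2.0408
k* = 2.0408^(1/0.56) ≈ 3.5745

k* ≈ 3.57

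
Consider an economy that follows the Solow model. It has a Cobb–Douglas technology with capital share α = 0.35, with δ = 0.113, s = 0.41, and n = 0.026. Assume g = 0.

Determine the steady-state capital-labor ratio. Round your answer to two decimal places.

k* = 5.28

At the steady state, Δk = 0, so s·k^α = (n + δ)·k.
Dividing both sides by k: k^(1−α) = s / (n + δ).
k^0.65 = 0.41 / (0.026 + 0.113) = 0.41 / 0.139 = 2.9496
k* = 2.9496^(1/0.65) ≈ 5.2810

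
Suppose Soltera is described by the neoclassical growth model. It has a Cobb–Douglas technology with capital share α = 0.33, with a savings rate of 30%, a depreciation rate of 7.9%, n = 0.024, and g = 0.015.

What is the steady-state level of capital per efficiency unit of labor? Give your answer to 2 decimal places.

k* ≈ 4.03

Steady state requires s·f(k) = (n + g + δ)·k, i.e. s·k^α = (n + g + δ)·k.
Dividing both sides by k: k^(1−α) = s / (n + g + δ).
k^0.67 = 0.30 / (0.024 + 0.015 + 0.079) = 0.30 / 0.118 = 2.5424
k* = 2.5424^(1/0.67) ≈ 4.0257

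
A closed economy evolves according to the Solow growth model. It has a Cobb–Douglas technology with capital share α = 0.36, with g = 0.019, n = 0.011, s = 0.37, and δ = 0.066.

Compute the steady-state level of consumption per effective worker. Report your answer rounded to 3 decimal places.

c* = 1.346

Steady state requires s·f(k) = (n + g + δ)·k, i.e. s·k^α = (n + g + δ)·k.
Rearranging, k^(1−α) = s / (n + g + δ).
k^0.64 = 0.37 / (0.011 + 0.019 + 0.066) = 0.37 / 0.096 = 3.8542
k* = 3.8542^(1/0.64) ≈ 8.2323
y* = (k*)^α = 8.2323^0.36 ≈ 2.1359
c* = (1 − s)·y* = (1 − 0.37) × 2.1359 ≈ 1.3456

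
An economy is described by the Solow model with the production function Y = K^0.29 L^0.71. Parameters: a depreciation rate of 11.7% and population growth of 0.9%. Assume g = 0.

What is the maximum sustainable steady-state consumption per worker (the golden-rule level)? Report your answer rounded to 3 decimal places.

At the golden rule, f'(k) = n + δ, so α·k^(α−1) = n + δ and k_gold = (α/(n + δ))^(1/(1−α)).
k_gold = (0.29/0.126)^(1/0.71) = 2.3016^1.4085 ≈ 3.2353
c_gold = f(k_gold) − (n + δ)·k_gold = 1.4056 − 0.126×3.2353 ≈ 0.9980

c_gold ≈ 0.998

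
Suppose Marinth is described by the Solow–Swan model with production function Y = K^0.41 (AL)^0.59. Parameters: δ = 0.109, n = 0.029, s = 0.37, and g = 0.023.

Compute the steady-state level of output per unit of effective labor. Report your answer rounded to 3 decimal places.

At the steady state, Δk = 0, so s·k^α = (n + g + δ)·k.
Rearranging, k^(1−α) = s / (n + g + δ).
k^0.59 = 0.37 / (0.029 + 0.023 + 0.109) = 0.37 / 0.161 = 2.2981
k* = 2.2981^(1/0.59) ≈ 4.0972
y* = (k*)^α = 4.0972^0.41 ≈ 1.7829

y* ≈ 1.783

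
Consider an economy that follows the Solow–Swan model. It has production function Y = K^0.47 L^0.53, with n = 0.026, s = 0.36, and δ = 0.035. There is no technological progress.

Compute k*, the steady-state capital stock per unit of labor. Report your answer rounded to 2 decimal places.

k* = 28.49

In steady state, investment equals break-even investment: s·k^α = (n + δ)·k.
Dividing both sides by k: k^(1−α) = s / (n + δ).
k^0.53 = 0.36 / (0.026 + 0.035) = 0.36 / 0.061 = 5.9016
k* = 5.9016^(1/0.53) ≈ 28.4879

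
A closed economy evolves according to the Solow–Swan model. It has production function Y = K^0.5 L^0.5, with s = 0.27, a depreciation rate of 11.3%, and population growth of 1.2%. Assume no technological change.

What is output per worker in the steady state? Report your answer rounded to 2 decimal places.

Steady state requires s·f(k) = (n + δ)·k, i.e. s·k^α = (n + δ)·k.
Rearranging, k^(1−α) = s / (n + δ).
k^0.5 = 0.27 / (0.012 + 0.113) = 0.27 / 0.125 = 2.1600
k* = 2.1600^(1/0.5) ≈ 4.6656
y* = (k*)^α = 4.6656^0.5 ≈ 2.1600

y* ≈ 2.16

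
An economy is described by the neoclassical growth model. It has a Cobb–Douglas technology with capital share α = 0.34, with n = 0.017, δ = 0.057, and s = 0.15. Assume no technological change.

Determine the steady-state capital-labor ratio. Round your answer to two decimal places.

k* ≈ 2.92

At the steady state, Δk = 0, so s·k^α = (n + δ)·k.
Dividing both sides by k: k^(1−α) = s / (n + δ).
k^0.66 = 0.15 / (0.017 + 0.057) = 0.15 / 0.074 = 2.0270
k* = 2.0270^(1/0.66) ≈ 2.9170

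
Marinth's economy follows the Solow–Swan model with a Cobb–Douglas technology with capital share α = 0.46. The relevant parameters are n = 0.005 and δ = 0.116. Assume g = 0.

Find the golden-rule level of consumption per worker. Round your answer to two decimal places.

At the golden rule, f'(k) = n + δ, so α·k^(α−1) = n + δ and k_gold = (α/(n + δ))^(1/(1−α)).
k_gold = (0.46/0.121)^(1/0.54) = 3.8017^1.8519 ≈ 11.8594
c_gold = f(k_gold) − (n + δ)·k_gold = 3.1194 − 0.121×11.8594 ≈ 1.6844

c_gold ≈ 1.68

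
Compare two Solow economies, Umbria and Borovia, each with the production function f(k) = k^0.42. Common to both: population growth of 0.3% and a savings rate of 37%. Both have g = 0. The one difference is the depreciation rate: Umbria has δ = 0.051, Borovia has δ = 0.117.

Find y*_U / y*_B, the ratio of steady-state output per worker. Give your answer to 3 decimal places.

ratio ≈ 1.783

Steady-state y* = [s/(n + δ)]^(α/(1−α)), so the ratio is [ (s_U/(n + δ)_U) / (s_B/(n + δ)_B) ]^0.7241.
s_U/(n + δ)_U = 0.37/0.054 = 6.8519; s_B/(n + δ)_B = 0.37/0.120 = 3.0833.
Ratio = (6.8519/3.0833)^0.7241 = 2.2223^0.7241 ≈ 1.7829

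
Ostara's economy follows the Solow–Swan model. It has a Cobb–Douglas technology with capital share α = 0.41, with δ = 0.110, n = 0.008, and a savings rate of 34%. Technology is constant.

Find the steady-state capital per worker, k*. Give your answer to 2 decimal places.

k* = 6.01

Steady state requires s·f(k) = (n + δ)·k, i.e. s·k^α = (n + δ)·k.
Dividing both sides by k: k^(1−α) = s / (n + δ).
k^0.59 = 0.34 / (0.008 + 0.110) = 0.34 / 0.118 = 2.8814
k* = 2.8814^(1/0.59) ≈ 6.0116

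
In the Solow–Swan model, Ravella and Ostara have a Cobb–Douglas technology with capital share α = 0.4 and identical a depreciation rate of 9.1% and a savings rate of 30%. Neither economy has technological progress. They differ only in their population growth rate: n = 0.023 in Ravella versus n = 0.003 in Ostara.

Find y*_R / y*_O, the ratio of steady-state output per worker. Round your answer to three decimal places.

Steady-state y* = [s/(n + δ)]^(α/(1−α)), so the ratio is [ (s_R/(n + δ)_R) / (s_O/(n + δ)_O) ]^0.6667.
s_R/(n + δ)_R = 0.30/0.114 = 2.6316; s_O/(n + δ)_O = 0.30/0.094 = 3.1915.
Ratio = (2.6316/3.1915)^0.6667 = 0.8246^0.6667 ≈ 0.8793

ratio ≈ 0.879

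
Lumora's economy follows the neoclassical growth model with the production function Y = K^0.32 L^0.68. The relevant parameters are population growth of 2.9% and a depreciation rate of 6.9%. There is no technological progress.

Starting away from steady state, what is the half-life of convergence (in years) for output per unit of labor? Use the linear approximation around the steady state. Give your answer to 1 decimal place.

t_½ ≈ 10.4 years

Near the steady state the convergence rate is λ = (1 − α)(n + δ).
λ = (1 − 0.32) × 0.098 = 0.68 × 0.098 = 0.06664
Half-life = ln 2 / λ = 0.6931 / 0.06664 ≈ 10.40 years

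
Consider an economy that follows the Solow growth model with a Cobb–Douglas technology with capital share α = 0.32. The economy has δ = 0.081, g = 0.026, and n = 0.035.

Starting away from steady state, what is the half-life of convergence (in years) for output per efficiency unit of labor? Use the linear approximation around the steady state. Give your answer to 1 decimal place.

t_½ ≈ 7.2 years

Near the steady state the convergence rate is λ = (1 − α)(n + g + δ).
λ = (1 − 0.32) × 0.142 = 0.68 × 0.142 = 0.09656
Half-life = ln 2 / λ = 0.6931 / 0.09656 ≈ 7.18 years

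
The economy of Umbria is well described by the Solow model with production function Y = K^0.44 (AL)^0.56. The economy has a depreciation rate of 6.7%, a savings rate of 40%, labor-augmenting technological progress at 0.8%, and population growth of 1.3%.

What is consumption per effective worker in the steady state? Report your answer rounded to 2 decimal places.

In steady state, investment equals break-even investment: s·k^α = (n + g + δ)·k.
Dividing both sides by k: k^(1−α) = s / (n + g + δ).
k^0.56 = 0.40 / (0.013 + 0.008 + 0.067) = 0.40 / 0.088 = 4.5455
k* = 4.5455^(1/0.56) ≈ 14.9366
y* = (k*)^α = 14.9366^0.44 ≈ 3.2860
c* = (1 − s)·y* = (1 − 0.40) × 3.2860 ≈ 1.9716

c* = 1.97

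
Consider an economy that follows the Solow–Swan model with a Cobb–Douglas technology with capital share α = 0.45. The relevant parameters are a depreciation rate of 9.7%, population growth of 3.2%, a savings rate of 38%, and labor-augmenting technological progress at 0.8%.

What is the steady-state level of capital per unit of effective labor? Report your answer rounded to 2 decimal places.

At the steady state, Δk = 0, so s·k^α = (n + g + δ)·k.
Rearranging, k^(1−α) = s / (n + g + δ).
k^0.55 = 0.38 / (0.032 + 0.008 + 0.097) = 0.38 / 0.137 = 2.7737
k* = 2.7737^(1/0.55) ≈ 6.3909

k* = 6.39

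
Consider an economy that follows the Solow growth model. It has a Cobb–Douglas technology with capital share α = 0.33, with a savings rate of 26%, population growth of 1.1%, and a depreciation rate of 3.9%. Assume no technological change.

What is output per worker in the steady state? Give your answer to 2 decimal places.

y* = 2.25

In steady state, investment equals break-even investment: s·k^α = (n + δ)·k.
Rearranging, k^(1−α) = s / (n + δ).
k^0.67 = 0.26 / (0.011 + 0.039) = 0.26 / 0.050 = 5.2000
k* = 5.2000^(1/0.67) ≈ 11.7128
y* = (k*)^α = 11.7128^0.33 ≈ 2.2525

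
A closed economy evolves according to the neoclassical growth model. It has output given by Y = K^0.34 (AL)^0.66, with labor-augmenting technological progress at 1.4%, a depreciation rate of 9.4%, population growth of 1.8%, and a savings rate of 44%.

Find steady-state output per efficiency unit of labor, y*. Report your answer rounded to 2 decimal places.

In steady state, investment equals break-even investment: s·k^α = (n + g + δ)·k.
Dividing both sides by k: k^(1−α) = s / (n + g + δ).
k^0.66 = 0.44 / (0.018 + 0.014 + 0.094) = 0.44 / 0.126 = 3.4921
k* = 3.4921^(1/0.66) ≈ 6.6506
y* = (k*)^α = 6.6506^0.34 ≈ 1.9045

y* = 1.90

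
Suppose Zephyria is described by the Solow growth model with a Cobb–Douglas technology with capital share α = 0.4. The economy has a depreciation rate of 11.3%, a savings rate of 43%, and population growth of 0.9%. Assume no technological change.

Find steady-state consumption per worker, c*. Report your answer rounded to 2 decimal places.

c* = 1.32

At the steady state, Δk = 0, so s·k^α = (n + δ)·k.
Dividing both sides by k: k^(1−α) = s / (n + δ).
k^0.6 = 0.43 / (0.009 + 0.113) = 0.43 / 0.122 = 3.5246
k* = 3.5246^(1/0.6) ≈ 8.1630
y* = (k*)^α = 8.1630^0.4 ≈ 2.3160
c* = (1 − s)·y* = (1 − 0.43) × 2.3160 ≈ 1.3201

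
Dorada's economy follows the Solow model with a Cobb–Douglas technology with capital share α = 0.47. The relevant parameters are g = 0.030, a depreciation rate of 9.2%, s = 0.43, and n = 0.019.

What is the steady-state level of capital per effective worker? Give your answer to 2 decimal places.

Steady state requires s·f(k) = (n + g + δ)·k, i.e. s·k^α = (n + g + δ)·k.
Rearranging, k^(1−α) = s / (n + g + δ).
k^0.53 = 0.43 / (0.019 + 0.030 + 0.092) = 0.43 / 0.141 = 3.0496
k* = 3.0496^(1/0.53) ≈ 8.1972

k* = 8.20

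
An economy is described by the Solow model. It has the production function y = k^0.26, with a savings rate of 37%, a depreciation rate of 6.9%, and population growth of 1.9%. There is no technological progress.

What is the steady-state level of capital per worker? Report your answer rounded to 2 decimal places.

k* ≈ 6.96

At the steady state, Δk = 0, so s·k^α = (n + δ)·k.
Rearranging, k^(1−α) = s / (n + δ).
k^0.74 = 0.37 / (0.019 + 0.069) = 0.37 / 0.088 = 4.2045
k* = 4.2045^(1/0.74) ≈ 6.9640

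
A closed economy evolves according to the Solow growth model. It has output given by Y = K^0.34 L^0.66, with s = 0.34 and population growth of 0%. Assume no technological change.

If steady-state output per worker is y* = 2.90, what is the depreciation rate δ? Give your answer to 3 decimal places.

Steady state requires s·f(k) = (n + δ)·k, i.e. s·k^α = (n + δ)·k.
Since y* = [s/(n + δ)]^(α/(1−α)), we have s/(n + δ) = (y*)^((1−α)/α) = 2.90^1.9412 = 7.8996.
Therefore n + δ = s / 7.8996 = 0.34 / 7.8996 = 0.0430, so δ = 0.0430 − 0.000 = 0.0430.

δ ≈ 0.043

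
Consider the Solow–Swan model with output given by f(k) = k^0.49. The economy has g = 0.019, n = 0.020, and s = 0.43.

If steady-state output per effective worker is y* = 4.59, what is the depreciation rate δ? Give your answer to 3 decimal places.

Steady state requires s·f(k) = (n + g + δ)·k, i.e. s·k^α = (n + g + δ)·k.
Since y* = [s/(n + g + δ)]^(α/(1−α)), we have s/(n + g + δ) = (y*)^((1−α)/α) = 4.59^1.0408 = 4.8844.
Therefore n + g + δ = s / 4.8844 = 0.43 / 4.8844 = 0.0880, so δ = 0.0880 − 0.039 = 0.0490.

δ ≈ 0.049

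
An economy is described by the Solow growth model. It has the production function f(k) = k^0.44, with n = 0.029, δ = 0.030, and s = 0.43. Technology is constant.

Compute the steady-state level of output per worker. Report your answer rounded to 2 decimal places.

y* ≈ 4.76

Steady state requires s·f(k) = (n + δ)·k, i.e. s·k^α = (n + δ)·k.
Dividing both sides by k: k^(1−α) = s / (n + δ).
k^0.56 = 0.43 / (0.029 + 0.030) = 0.43 / 0.059 = 7.2881
k* = 7.2881^(1/0.56) ≈ 34.7043
y* = (k*)^α = 34.7043^0.44 ≈ 4.7618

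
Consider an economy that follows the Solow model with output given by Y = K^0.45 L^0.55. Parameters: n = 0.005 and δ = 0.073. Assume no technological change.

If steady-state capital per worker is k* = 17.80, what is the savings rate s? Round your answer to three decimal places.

s ≈ 0.380

In steady state, investment equals break-even investment: s·k^α = (n + δ)·k.
So s / (n + δ) = (k*)^(1−α) = 17.80^0.55 = 4.8723.
Therefore s = 4.8723 × (n + δ) = 4.8723 × 0.078 = 0.3800.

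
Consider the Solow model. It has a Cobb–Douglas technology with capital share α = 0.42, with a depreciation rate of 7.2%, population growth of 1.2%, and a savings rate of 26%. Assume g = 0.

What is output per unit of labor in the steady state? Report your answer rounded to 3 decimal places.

In steady state, investment equals break-even investment: s·k^α = (n + δ)·k.
Rearranging, k^(1−α) = s / (n + δ).
k^0.58 = 0.26 / (0.012 + 0.072) = 0.26 / 0.084 = 3.0952
k* = 3.0952^(1/0.58) ≈ 7.0148
y* = (k*)^α = 7.0148^0.42 ≈ 2.2663

y* ≈ 2.266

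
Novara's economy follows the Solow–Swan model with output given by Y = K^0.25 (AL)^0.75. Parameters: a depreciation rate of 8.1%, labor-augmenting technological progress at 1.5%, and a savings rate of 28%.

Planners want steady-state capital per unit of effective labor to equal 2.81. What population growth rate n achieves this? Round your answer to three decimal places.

At the steady state, Δk = 0, so s·k^α = (n + g + δ)·k.
So s / (n + g + δ) = (k*)^(1−α) = 2.81^0.75 = 2.1703.
Therefore n + g + δ = s / 2.1703 = 0.28 / 2.1703 = 0.1290, so n = 0.1290 − 0.096 = 0.0330.

n ≈ 0.033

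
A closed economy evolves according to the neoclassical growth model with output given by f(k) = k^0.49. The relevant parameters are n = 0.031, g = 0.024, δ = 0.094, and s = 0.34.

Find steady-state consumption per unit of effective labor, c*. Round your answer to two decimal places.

c* ≈ 1.46

In steady state, investment equals break-even investment: s·k^α = (n + g + δ)·k.
Rearranging, k^(1−α) = s / (n + g + δ).
k^0.51 = 0.34 / (0.031 + 0.024 + 0.094) = 0.34 / 0.149 = 2.2819
k* = 2.2819^(1/0.51) ≈ 5.0413
y* = (k*)^α = 5.0413^0.49 ≈ 2.2093
c* = (1 − s)·y* = (1 − 0.34) × 2.2093 ≈ 1.4581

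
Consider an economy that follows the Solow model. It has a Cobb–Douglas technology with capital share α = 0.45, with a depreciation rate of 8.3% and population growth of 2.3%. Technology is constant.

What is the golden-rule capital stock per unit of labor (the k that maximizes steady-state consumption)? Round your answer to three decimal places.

The golden rule sets f'(k) = n + δ, i.e. α·k^(α−1) = n + δ.
So k^(1−α) = α / (n + δ) = 0.45 / 0.106 = 4.2453.
k_gold = 4.2453^(1/0.55) ≈ 13.8564

k_gold ≈ 13.856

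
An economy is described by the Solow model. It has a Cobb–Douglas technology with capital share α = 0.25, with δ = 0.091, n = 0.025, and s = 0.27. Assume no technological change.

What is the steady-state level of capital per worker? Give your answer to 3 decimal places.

In steady state, investment equals break-even investment: s·k^α = (n + δ)·k.
Rearranging, k^(1−α) = s / (n + δ).
k^0.75 = 0.27 / (0.025 + 0.091) = 0.27 / 0.116 = 2.3276
k* = 2.3276^(1/0.75) ≈ 3.0847

k* = 3.085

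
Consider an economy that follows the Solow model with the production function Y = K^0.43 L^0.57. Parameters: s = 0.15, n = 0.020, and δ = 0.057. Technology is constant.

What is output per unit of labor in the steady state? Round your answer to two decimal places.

In steady state, investment equals break-even investment: s·k^α = (n + δ)·k.
Dividing both sides by k: k^(1−α) = s / (n + δ).
k^0.57 = 0.15 / (0.020 + 0.057) = 0.15 / 0.077 = 1.9481
k* = 1.9481^(1/0.57) ≈ 3.2217
y* = (k*)^α = 3.2217^0.43 ≈ 1.6538

y* ≈ 1.65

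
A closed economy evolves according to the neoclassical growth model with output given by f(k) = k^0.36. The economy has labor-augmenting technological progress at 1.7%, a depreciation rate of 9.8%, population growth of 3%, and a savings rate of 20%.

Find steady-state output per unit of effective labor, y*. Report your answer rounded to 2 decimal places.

In steady state, investment equals break-even investment: s·k^α = (n + g + δ)·k.
Dividing both sides by k: k^(1−α) = s / (n + g + δ).
k^0.64 = 0.20 / (0.030 + 0.017 + 0.098) = 0.20 / 0.145 = 1.3793
k* = 1.3793^(1/0.64) ≈ 1.6528
y* = (k*)^α = 1.6528^0.36 ≈ 1.1983

y* = 1.20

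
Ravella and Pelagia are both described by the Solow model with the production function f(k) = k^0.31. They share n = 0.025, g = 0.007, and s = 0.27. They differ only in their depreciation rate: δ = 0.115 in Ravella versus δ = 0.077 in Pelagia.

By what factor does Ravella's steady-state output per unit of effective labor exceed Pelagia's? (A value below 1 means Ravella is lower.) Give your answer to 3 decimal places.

y*_R / y*_P ≈ 0.874

Steady-state y* = [s/(n + g + δ)]^(α/(1−α)), so the ratio is [ (s_R/(n + g + δ)_R) / (s_P/(n + g + δ)_P) ]^0.4493.
s_R/(n + g + δ)_R = 0.27/0.147 = 1.8367; s_P/(n + g + δ)_P = 0.27/0.109 = 2.4771.
Ratio = (1.8367/2.4771)^0.4493 = 0.7415^0.4493 ≈ 0.8743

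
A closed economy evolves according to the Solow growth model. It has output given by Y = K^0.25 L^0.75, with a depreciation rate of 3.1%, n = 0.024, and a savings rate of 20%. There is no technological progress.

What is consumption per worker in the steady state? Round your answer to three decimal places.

In steady state, investment equals break-even investment: s·k^α = (n + δ)·k.
Dividing both sides by k: k^(1−α) = s / (n + δ).
k^0.75 = 0.20 / (0.024 + 0.031) = 0.20 / 0.055 = 3.6364
k* = 3.6364^(1/0.75) ≈ 5.5919
y* = (k*)^α = 5.5919^0.25 ≈ 1.5378
c* = (1 − s)·y* = (1 − 0.20) × 1.5378 ≈ 1.2302

c* ≈ 1.230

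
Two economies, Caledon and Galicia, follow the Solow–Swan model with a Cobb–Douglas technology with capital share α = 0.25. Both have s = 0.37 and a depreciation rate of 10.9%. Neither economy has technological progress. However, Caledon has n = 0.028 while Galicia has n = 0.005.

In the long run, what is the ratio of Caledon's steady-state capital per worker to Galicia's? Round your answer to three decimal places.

ratio ≈ 0.783

Steady-state k* = [s/(n + δ)]^(1/(1−α)), so the ratio is [ (s_C/(n + δ)_C) / (s_G/(n + δ)_G) ]^1.3333.
s_C/(n + δ)_C = 0.37/0.137 = 2.7007; s_G/(n + δ)_G = 0.37/0.114 = 3.2456.
Ratio = (2.7007/3.2456)^1.3333 = 0.8321^1.3333 ≈ 0.7827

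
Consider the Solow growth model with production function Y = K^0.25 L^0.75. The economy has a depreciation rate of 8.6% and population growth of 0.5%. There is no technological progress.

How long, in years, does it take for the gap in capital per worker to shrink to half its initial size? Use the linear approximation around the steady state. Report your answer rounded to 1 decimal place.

about 10.2 years

Near the steady state the convergence rate is λ = (1 − α)(n + δ).
λ = (1 − 0.25) × 0.091 = 0.75 × 0.091 = 0.06825
Half-life = ln 2 / λ = 0.6931 / 0.06825 ≈ 10.16 years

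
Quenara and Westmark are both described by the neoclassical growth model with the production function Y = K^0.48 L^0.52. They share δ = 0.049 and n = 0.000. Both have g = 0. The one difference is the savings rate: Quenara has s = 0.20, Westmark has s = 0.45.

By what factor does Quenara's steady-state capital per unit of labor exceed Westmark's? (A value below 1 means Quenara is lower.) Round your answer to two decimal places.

k*_Q / k*_W ≈ 0.21

Steady-state k* = [s/(n + δ)]^(1/(1−α)), so the ratio is [ (s_Q/(n + δ)_Q) / (s_W/(n + δ)_W) ]^1.9231.
s_Q/(n + δ)_Q = 0.20/0.049 = 4.0816; s_W/(n + δ)_W = 0.45/0.049 = 9.1837.
Ratio = (4.0816/9.1837)^1.9231 = 0.4444^1.9231 ≈ 0.2102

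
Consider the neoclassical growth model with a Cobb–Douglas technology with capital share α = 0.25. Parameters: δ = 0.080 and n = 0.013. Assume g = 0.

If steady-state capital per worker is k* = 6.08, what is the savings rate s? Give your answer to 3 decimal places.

s ≈ 0.360

At the steady state, Δk = 0, so s·k^α = (n + δ)·k.
So s / (n + δ) = (k*)^(1−α) = 6.08^0.75 = 3.8719.
Therefore s = 3.8719 × (n + δ) = 3.8719 × 0.093 = 0.3601.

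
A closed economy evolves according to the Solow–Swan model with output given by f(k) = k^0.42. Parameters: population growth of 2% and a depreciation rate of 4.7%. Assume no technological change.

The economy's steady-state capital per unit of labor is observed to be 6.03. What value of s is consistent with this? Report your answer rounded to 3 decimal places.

In steady state, investment equals break-even investment: s·k^α = (n + δ)·k.
So s / (n + δ) = (k*)^(1−α) = 6.03^0.58 = 2.8352.
Therefore s = 2.8352 × (n + δ) = 2.8352 × 0.067 = 0.1900.

s ≈ 0.190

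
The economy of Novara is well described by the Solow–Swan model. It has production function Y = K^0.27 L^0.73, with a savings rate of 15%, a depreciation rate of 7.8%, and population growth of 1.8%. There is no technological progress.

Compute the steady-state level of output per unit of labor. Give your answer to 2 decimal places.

y* = 1.18

In steady state, investment equals break-even investment: s·k^α = (n + δ)·k.
Rearranging, k^(1−α) = s / (n + δ).
k^0.73 = 0.15 / (0.018 + 0.078) = 0.15 / 0.096 = 1.5625
k* = 1.5625^(1/0.73) ≈ 1.8429
y* = (k*)^α = 1.8429^0.27 ≈ 1.1795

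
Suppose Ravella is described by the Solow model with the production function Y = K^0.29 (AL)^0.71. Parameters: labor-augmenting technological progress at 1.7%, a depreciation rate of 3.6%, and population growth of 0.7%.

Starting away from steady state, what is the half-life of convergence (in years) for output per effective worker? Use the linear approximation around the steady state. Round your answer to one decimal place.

Near the steady state the convergence rate is λ = (1 − α)(n + g + δ).
λ = (1 − 0.29) × 0.060 = 0.71 × 0.060 = 0.0426
Half-life = ln 2 / λ = 0.6931 / 0.0426 ≈ 16.27 years

about 16.3 years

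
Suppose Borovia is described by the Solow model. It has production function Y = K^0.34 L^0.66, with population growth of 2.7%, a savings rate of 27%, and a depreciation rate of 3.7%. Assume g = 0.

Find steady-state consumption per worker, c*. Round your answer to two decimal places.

c* ≈ 1.53

Steady state requires s·f(k) = (n + δ)·k, i.e. s·k^α = (n + δ)·k.
Rearranging, k^(1−α) = s / (n + δ).
k^0.66 = 0.27 / (0.027 + 0.037) = 0.27 / 0.064 = 4.2188
k* = 4.2188^(1/0.66) ≈ 8.8564
y* = (k*)^α = 8.8564^0.34 ≈ 2.0993
c* = (1 − s)·y* = (1 − 0.27) × 2.0993 ≈ 1.5325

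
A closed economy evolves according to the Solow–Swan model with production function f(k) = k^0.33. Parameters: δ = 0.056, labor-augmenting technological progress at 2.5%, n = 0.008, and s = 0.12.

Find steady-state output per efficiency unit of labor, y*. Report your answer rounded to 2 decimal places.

y* ≈ 1.16

In steady state, investment equals break-even investment: s·k^α = (n + g + δ)·k.
Dividing both sides by k: k^(1−α) = s / (n + g + δ).
k^0.67 = 0.12 / (0.008 + 0.025 + 0.056) = 0.12 / 0.089 = 1.3483
k* = 1.3483^(1/0.67) ≈ 1.5621
y* = (k*)^α = 1.5621^0.33 ≈ 1.1586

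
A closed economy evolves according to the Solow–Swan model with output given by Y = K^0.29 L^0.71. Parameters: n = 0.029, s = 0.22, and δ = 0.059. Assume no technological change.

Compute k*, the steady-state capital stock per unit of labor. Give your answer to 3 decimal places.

At the steady state, Δk = 0, so s·k^α = (n + δ)·k.
Dividing both sides by k: k^(1−α) = s / (n + δ).
k^0.71 = 0.22 / (0.029 + 0.059) = 0.22 / 0.088 = 2.5000
k* = 2.5000^(1/0.71) ≈ 3.6348

k* ≈ 3.635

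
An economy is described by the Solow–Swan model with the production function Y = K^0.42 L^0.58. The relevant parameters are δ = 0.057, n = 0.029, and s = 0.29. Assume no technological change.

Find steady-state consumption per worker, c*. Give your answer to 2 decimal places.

At the steady state, Δk = 0, so s·k^α = (n + δ)·k.
Rearranging, k^(1−α) = s / (n + δ).
k^0.58 = 0.29 / (0.029 + 0.057) = 0.29 / 0.086 = 3.3721
k* = 3.3721^(1/0.58) ≈ 8.1315
y* = (k*)^α = 8.1315^0.42 ≈ 2.4114
c* = (1 − s)·y* = (1 − 0.29) × 2.4114 ≈ 1.7121

c* ≈ 1.71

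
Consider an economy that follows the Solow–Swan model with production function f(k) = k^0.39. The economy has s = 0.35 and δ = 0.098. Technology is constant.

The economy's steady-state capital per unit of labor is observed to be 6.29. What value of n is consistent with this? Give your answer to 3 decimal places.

n ≈ 0.016

In steady state, investment equals break-even investment: s·k^α = (n + δ)·k.
So s / (n + δ) = (k*)^(1−α) = 6.29^0.61 = 3.0703.
Therefore n + δ = s / 3.0703 = 0.35 / 3.0703 = 0.1140, so n = 0.1140 − 0.098 = 0.0160.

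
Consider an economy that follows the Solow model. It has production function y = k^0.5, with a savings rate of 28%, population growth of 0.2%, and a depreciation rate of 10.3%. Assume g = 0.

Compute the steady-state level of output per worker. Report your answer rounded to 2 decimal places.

y* ≈ 2.67

In steady state, investment equals break-even investment: s·k^α = (n + δ)·k.
Rearranging, k^(1−α) = s / (n + δ).
k^0.5 = 0.28 / (0.002 + 0.103) = 0.28 / 0.105 = 2.6667
k* = 2.6667^(1/0.5) ≈ 7.1113
y* = (k*)^α = 7.1113^0.5 ≈ 2.6667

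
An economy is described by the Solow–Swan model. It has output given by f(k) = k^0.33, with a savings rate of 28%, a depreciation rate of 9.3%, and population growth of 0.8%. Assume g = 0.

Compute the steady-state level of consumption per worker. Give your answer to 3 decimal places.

At the steady state, Δk = 0, so s·k^α = (n + δ)·k.
Dividing both sides by k: k^(1−α) = s / (n + δ).
k^0.67 = 0.28 / (0.008 + 0.093) = 0.28 / 0.101 = 2.7723
k* = 2.7723^(1/0.67) ≈ 4.5810
y* = (k*)^α = 4.5810^0.33 ≈ 1.6524
c* = (1 − s)·y* = (1 − 0.28) × 1.6524 ≈ 1.1897

c* ≈ 1.190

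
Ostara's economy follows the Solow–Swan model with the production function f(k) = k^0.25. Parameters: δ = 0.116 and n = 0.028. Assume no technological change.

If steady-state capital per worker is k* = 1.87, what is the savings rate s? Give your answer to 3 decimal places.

Steady state requires s·f(k) = (n + δ)·k, i.e. s·k^α = (n + δ)·k.
So s / (n + δ) = (k*)^(1−α) = 1.87^0.75 = 1.5991.
Therefore s = 1.5991 × (n + δ) = 1.5991 × 0.144 = 0.2303.

s ≈ 0.230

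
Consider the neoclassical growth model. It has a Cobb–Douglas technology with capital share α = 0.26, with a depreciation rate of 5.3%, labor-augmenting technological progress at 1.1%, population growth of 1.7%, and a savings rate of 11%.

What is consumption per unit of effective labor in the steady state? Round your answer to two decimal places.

c* = 0.99

At the steady state, Δk = 0, so s·k^α = (n + g + δ)·k.
Rearranging, k^(1−α) = s / (n + g + δ).
k^0.74 = 0.11 / (0.017 + 0.011 + 0.053) = 0.11 / 0.081 = 1.3580
k* = 1.3580^(1/0.74) ≈ 1.5121
y* = (k*)^α = 1.5121^0.26 ≈ 1.1135
c* = (1 − s)·y* = (1 − 0.11) × 1.1135 ≈ 0.9910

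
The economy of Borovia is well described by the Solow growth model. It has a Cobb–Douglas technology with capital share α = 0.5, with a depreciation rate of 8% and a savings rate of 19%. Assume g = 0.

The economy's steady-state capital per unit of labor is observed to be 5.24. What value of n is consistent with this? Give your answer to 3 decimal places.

n ≈ 0.003

In steady state, investment equals break-even investment: s·k^α = (n + δ)·k.
So s / (n + δ) = (k*)^(1−α) = 5.24^0.5 = 2.2891.
Therefore n + δ = s / 2.2891 = 0.19 / 2.2891 = 0.0830, so n = 0.0830 − 0.080 = 0.0030.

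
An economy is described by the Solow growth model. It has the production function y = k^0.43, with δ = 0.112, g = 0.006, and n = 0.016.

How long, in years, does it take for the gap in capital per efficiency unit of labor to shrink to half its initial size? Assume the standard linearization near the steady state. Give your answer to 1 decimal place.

Near the steady state the convergence rate is λ = (1 − α)(n + g + δ).
λ = (1 − 0.43) × 0.134 = 0.57 × 0.134 = 0.07638
Half-life = ln 2 / λ = 0.6931 / 0.07638 ≈ 9.07 years

t_½ ≈ 9.1 years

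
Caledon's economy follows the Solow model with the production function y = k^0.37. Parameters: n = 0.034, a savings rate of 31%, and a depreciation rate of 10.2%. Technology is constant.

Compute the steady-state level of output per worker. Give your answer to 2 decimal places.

In steady state, investment equals break-even investment: s·k^α = (n + δ)·k.
Dividing both sides by k: k^(1−α) = s / (n + δ).
k^0.63 = 0.31 / (0.034 + 0.102) = 0.31 / 0.136 = 2.2794
k* = 2.2794^(1/0.63) ≈ 3.6980
y* = (k*)^α = 3.6980^0.37 ≈ 1.6224

y* ≈ 1.62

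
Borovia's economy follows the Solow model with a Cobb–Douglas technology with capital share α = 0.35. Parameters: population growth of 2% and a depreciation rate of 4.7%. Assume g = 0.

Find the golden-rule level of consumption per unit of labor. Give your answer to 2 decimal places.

At the golden rule, f'(k) = n + δ, so α·k^(α−1) = n + δ and k_gold = (α/(n + δ))^(1/(1−α)).
k_gold = (0.35/0.067)^(1/0.65) = 5.2239^1.5385 ≈ 12.7243
c_gold = f(k_gold) − (n + δ)·k_gold = 2.4357 − 0.067×12.7243 ≈ 1.5832

c_gold ≈ 1.58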